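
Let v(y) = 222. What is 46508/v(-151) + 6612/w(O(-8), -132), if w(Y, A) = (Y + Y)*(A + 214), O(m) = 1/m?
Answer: -514450/4551 ≈ -113.04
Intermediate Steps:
w(Y, A) = 2*Y*(214 + A) (w(Y, A) = (2*Y)*(214 + A) = 2*Y*(214 + A))
46508/v(-151) + 6612/w(O(-8), -132) = 46508/222 + 6612/((2*(214 - 132)/(-8))) = 46508*(1/222) + 6612/((2*(-⅛)*82)) = 23254/111 + 6612/(-41/2) = 23254/111 + 6612*(-2/41) = 23254/111 - 13224/41 = -514450/4551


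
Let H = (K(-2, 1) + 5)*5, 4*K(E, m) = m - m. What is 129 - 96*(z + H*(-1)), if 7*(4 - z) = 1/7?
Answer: 105201/49 ≈ 2147.0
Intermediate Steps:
K(E, m) = 0 (K(E, m) = (m - m)/4 = (¼)*0 = 0)
z = 195/49 (z = 4 - ⅐/7 = 4 - ⅐*⅐ = 4 - 1/49 = 195/49 ≈ 3.9796)
H = 25 (H = (0 + 5)*5 = 5*5 = 25)
129 - 96*(z + H*(-1)) = 129 - 96*(195/49 + 25*(-1)) = 129 - 96*(195/49 - 25) = 129 - 96*(-1030/49) = 129 + 98880/49 = 105201/49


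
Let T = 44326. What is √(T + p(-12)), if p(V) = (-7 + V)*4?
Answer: 5*√1770 ≈ 210.36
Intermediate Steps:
p(V) = -28 + 4*V
√(T + p(-12)) = √(44326 + (-28 + 4*(-12))) = √(44326 + (-28 - 48)) = √(44326 - 76) = √44250 = 5*√1770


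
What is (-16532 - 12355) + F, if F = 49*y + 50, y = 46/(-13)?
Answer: -377135/13 ≈ -29010.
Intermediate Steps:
y = -46/13 (y = 46*(-1/13) = -46/13 ≈ -3.5385)
F = -1604/13 (F = 49*(-46/13) + 50 = -2254/13 + 50 = -1604/13 ≈ -123.38)
(-16532 - 12355) + F = (-16532 - 12355) - 1604/13 = -28887 - 1604/13 = -377135/13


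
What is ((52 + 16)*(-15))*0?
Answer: 0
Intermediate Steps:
((52 + 16)*(-15))*0 = (68*(-15))*0 = -1020*0 = 0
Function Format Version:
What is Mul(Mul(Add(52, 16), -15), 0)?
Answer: 0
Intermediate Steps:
Mul(Mul(Add(52, 16), -15), 0) = Mul(Mul(68, -15), 0) = Mul(-1020, 0) = 0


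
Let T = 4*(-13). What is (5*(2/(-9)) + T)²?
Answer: 228484/81 ≈ 2820.8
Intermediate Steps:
T = -52
(5*(2/(-9)) + T)² = (5*(2/(-9)) - 52)² = (5*(2*(-⅑)) - 52)² = (5*(-2/9) - 52)² = (-10/9 - 52)² = (-478/9)² = 228484/81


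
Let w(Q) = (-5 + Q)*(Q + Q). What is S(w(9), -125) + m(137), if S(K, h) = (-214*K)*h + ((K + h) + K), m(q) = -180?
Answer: 1925839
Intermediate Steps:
w(Q) = 2*Q*(-5 + Q) (w(Q) = (-5 + Q)*(2*Q) = 2*Q*(-5 + Q))
S(K, h) = h + 2*K - 214*K*h (S(K, h) = -214*K*h + (h + 2*K) = h + 2*K - 214*K*h)
S(w(9), -125) + m(137) = (-125 + 2*(2*9*(-5 + 9)) - 214*2*9*(-5 + 9)*(-125)) - 180 = (-125 + 2*(2*9*4) - 214*2*9*4*(-125)) - 180 = (-125 + 2*72 - 214*72*(-125)) - 180 = (-125 + 144 + 1926000) - 180 = 1926019 - 180 = 1925839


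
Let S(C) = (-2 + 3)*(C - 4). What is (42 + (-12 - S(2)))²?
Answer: 1024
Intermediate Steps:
S(C) = -4 + C (S(C) = 1*(-4 + C) = -4 + C)
(42 + (-12 - S(2)))² = (42 + (-12 - (-4 + 2)))² = (42 + (-12 - 1*(-2)))² = (42 + (-12 + 2))² = (42 - 10)² = 32² = 1024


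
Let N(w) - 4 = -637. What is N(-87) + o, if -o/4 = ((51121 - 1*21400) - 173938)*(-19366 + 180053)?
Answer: 92695187683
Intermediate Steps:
N(w) = -633 (N(w) = 4 - 637 = -633)
o = 92695188316 (o = -4*((51121 - 1*21400) - 173938)*(-19366 + 180053) = -4*((51121 - 21400) - 173938)*160687 = -4*(29721 - 173938)*160687 = -(-576868)*160687 = -4*(-23173797079) = 92695188316)
N(-87) + o = -633 + 92695188316 = 92695187683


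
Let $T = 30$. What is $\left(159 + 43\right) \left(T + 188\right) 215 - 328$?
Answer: $9467412$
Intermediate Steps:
$\left(159 + 43\right) \left(T + 188\right) 215 - 328 = \left(159 + 43\right) \left(30 + 188\right) 215 - 328 = 202 \cdot 218 \cdot 215 - 328 = 44036 \cdot 215 - 328 = 9467740 - 328 = 9467412$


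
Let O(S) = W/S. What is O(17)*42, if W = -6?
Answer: -252/17 ≈ -14.824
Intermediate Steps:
O(S) = -6/S
O(17)*42 = -6/17*42 = -252/17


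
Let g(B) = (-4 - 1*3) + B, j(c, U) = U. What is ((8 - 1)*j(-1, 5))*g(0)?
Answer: -245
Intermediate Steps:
g(B) = -7 + B (g(B) = (-4 - 3) + B = -7 + B)
((8 - 1)*j(-1, 5))*g(0) = ((8 - 1)*5)*(-7 + 0) = (7*5)*(-7) = 35*(-7) = -245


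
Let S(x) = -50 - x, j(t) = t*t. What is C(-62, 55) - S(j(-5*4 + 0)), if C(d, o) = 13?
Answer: 463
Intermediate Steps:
j(t) = t²
C(-62, 55) - S(j(-5*4 + 0)) = 13 - (-50 - (-5*4 + 0)²) = 13 - (-50 - (-20 + 0)²) = 13 - (-50 - 1*(-20)²) = 13 - (-50 - 1*400) = 13 - (-50 - 400) = 13 - 1*(-450) = 13 + 450 = 463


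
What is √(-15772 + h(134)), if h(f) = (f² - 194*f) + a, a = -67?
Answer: I*√23879 ≈ 154.53*I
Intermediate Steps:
h(f) = -67 + f² - 194*f (h(f) = (f² - 194*f) - 67 = -67 + f² - 194*f)
√(-15772 + h(134)) = √(-15772 + (-67 + 134² - 194*134)) = √(-15772 + (-67 + 17956 - 25996)) = √(-15772 - 8107) = √(-23879) = I*√23879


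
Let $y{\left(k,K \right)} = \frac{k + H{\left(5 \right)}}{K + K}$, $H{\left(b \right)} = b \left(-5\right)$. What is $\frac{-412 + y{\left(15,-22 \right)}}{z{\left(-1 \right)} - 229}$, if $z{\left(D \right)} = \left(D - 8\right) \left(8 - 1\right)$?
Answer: $\frac{9059}{6424} \approx 1.4102$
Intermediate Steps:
$H{\left(b \right)} = - 5 b$
$y{\left(k,K \right)} = \frac{-25 + k}{2 K}$ ($y{\left(k,K \right)} = \frac{k - 25}{K + K} = \frac{k - 25}{2 K} = \left(-25 + k\right) \frac{1}{2 K} = \frac{-25 + k}{2 K}$)
$z{\left(D \right)} = -56 + 7 D$ ($z{\left(D \right)} = \left(-8 + D\right) 7 = -56 + 7 D$)
$\frac{-412 + y{\left(15,-22 \right)}}{z{\left(-1 \right)} - 229} = \frac{-412 + \frac{-25 + 15}{2 \left(-22\right)}}{\left(-56 + 7 \left(-1\right)\right) - 229} = \frac{-412 + \frac{1}{2} \left(- \frac{1}{22}\right) \left(-10\right)}{\left(-56 - 7\right) - 229} = \frac{-412 + \frac{5}{22}}{-63 - 229} = - \frac{9059}{22 \left(-292\right)} = \left(- \frac{9059}{22}\right) \left(- \frac{1}{292}\right) = \frac{9059}{6424}$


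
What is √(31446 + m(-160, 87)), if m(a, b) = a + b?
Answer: √31373 ≈ 177.12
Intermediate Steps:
√(31446 + m(-160, 87)) = √(31446 + (-160 + 87)) = √(31446 - 73) = √31373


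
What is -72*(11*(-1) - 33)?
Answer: 3168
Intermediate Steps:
-72*(11*(-1) - 33) = -72*(-11 - 33) = -72*(-44) = 3168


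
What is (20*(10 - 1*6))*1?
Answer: 80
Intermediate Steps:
(20*(10 - 1*6))*1 = (20*(10 - 6))*1 = (20*4)*1 = 80*1 = 80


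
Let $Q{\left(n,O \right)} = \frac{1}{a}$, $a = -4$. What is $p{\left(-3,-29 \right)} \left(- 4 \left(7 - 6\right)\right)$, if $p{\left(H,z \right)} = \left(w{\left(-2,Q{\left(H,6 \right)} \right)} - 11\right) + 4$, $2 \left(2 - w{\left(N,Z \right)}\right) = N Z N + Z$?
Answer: $\frac{35}{2} \approx 17.5$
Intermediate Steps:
$Q{\left(n,O \right)} = - \frac{1}{4}$ ($Q{\left(n,O \right)} = \frac{1}{-4} = - \frac{1}{4}$)
$w{\left(N,Z \right)} = 2 - \frac{Z}{2} - \frac{Z N^{2}}{2}$ ($w{\left(N,Z \right)} = 2 - \frac{N Z N + Z}{2} = 2 - \frac{Z N^{2} + Z}{2} = 2 - \frac{Z + Z N^{2}}{2} = 2 - \left(\frac{Z}{2} + \frac{Z N^{2}}{2}\right) = 2 - \frac{Z}{2} - \frac{Z N^{2}}{2}$)
$p{\left(H,z \right)} = - \frac{35}{8}$ ($p{\left(H,z \right)} = \left(\left(2 - - \frac{1}{8} - - \frac{\left(-2\right)^{2}}{8}\right) - 11\right) + 4 = \left(\left(2 + \frac{1}{8} - \left(- \frac{1}{8}\right) 4\right) - 11\right) + 4 = \left(\left(2 + \frac{1}{8} + \frac{1}{2}\right) - 11\right) + 4 = \left(\frac{21}{8} - 11\right) + 4 = - \frac{67}{8} + 4 = - \frac{35}{8}$)
$p{\left(-3,-29 \right)} \left(- 4 \left(7 - 6\right)\right) = - \frac{35 \left(- 4 \left(7 - 6\right)\right)}{8} = - \frac{35 \left(\left(-4\right) 1\right)}{8} = \left(- \frac{35}{8}\right) \left(-4\right) = \frac{35}{2}$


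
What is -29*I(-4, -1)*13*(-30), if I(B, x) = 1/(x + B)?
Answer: -2262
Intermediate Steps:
I(B, x) = 1/(B + x)
-29*I(-4, -1)*13*(-30) = -29*13/(-4 - 1)*(-30) = -29*13/(-5)*(-30) = -29*(-⅕*13)*(-30) = -(-377)*(-30)/5 = -29*78 = -2262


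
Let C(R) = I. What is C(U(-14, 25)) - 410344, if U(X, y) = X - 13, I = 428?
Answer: -409916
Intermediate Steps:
U(X, y) = -13 + X
C(R) = 428
C(U(-14, 25)) - 410344 = 428 - 410344 = -409916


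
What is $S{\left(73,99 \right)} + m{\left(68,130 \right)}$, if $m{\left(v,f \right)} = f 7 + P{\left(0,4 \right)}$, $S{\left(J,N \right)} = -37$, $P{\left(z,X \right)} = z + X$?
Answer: $877$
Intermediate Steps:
$P{\left(z,X \right)} = X + z$
$m{\left(v,f \right)} = 4 + 7 f$ ($m{\left(v,f \right)} = f 7 + \left(4 + 0\right) = 7 f + 4 = 4 + 7 f$)
$S{\left(73,99 \right)} + m{\left(68,130 \right)} = -37 + \left(4 + 7 \cdot 130\right) = -37 + \left(4 + 910\right) = -37 + 914 = 877$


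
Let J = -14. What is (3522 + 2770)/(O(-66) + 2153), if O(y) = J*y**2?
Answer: -6292/58831 ≈ -0.10695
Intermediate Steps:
O(y) = -14*y**2
(3522 + 2770)/(O(-66) + 2153) = (3522 + 2770)/(-14*(-66)**2 + 2153) = 6292/(-14*4356 + 2153) = 6292/(-60984 + 2153) = 6292/(-58831) = 6292*(-1/58831) = -6292/58831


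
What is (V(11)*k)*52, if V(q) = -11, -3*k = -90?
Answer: -17160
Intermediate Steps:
k = 30 (k = -1/3*(-90) = 30)
(V(11)*k)*52 = -11*30*52 = -330*52 = -17160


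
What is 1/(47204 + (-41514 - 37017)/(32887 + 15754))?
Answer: 48641/2295971233 ≈ 2.1185e-5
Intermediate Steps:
1/(47204 + (-41514 - 37017)/(32887 + 15754)) = 1/(47204 - 78531/48641) = 1/(2295971233/48641) = 48641/2295971233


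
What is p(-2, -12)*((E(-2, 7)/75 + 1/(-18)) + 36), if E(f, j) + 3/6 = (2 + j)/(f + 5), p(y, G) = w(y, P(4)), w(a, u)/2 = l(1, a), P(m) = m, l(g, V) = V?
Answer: -6476/45 ≈ -143.91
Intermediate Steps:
w(a, u) = 2*a
p(y, G) = 2*y
E(f, j) = -1/2 + (2 + j)/(5 + f) (E(f, j) = -1/2 + (2 + j)/(f + 5) = -1/2 + (2 + j)/(5 + f))
p(-2, -12)*((E(-2, 7)/75 + 1/(-18)) + 36) = (2*(-2))*((((-1 - 1*(-2) + 2*7)/(2*(5 - 2)))/75 + 1/(-18)) + 36) = -4*((((1/2)*(-1 + 2 + 14)/3)*(1/75) + 1*(-1/18)) + 36) = -4*((((1/2)*(1/3)*15)*(1/75) - 1/18) + 36) = -4*(((5/2)*(1/75) - 1/18) + 36) = -4*((1/30 - 1/18) + 36) = -4*(-1/45 + 36) = -4*1619/45 = -6476/45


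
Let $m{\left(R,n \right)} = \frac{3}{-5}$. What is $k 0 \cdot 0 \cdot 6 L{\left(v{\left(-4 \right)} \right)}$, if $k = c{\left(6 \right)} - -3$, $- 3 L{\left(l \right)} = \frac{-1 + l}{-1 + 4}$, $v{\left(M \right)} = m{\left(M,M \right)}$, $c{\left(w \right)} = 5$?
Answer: $0$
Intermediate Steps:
$m{\left(R,n \right)} = - \frac{3}{5}$ ($m{\left(R,n \right)} = 3 \left(- \frac{1}{5}\right) = - \frac{3}{5}$)
$v{\left(M \right)} = - \frac{3}{5}$
$L{\left(l \right)} = \frac{1}{9} - \frac{l}{9}$ ($L{\left(l \right)} = - \frac{\left(-1 + l\right) \frac{1}{-1 + 4}}{3} = - \frac{\left(-1 + l\right) \frac{1}{3}}{3} = - \frac{- \frac{1}{3} + \frac{l}{3}}{3} = \frac{1}{9} - \frac{l}{9}$)
$k = 8$ ($k = 5 - -3 = 5 + 3 = 8$)
$k 0 \cdot 0 \cdot 6 L{\left(v{\left(-4 \right)} \right)} = 8 \cdot 0 \cdot 0 \cdot 6 \left(\frac{1}{9} - - \frac{1}{15}\right) = 8 \cdot 0 \cdot 6 \left(\frac{1}{9} + \frac{1}{15}\right) = 8 \cdot 0 \cdot \frac{8}{45} = 0 \cdot \frac{8}{45} = 0$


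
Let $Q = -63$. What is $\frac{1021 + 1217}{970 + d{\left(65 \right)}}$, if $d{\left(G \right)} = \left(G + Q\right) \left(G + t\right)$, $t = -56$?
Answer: $\frac{1119}{494} \approx 2.2652$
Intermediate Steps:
$d{\left(G \right)} = \left(-63 + G\right) \left(-56 + G\right)$ ($d{\left(G \right)} = \left(G - 63\right) \left(G - 56\right) = \left(-63 + G\right) \left(-56 + G\right)$)
$\frac{1021 + 1217}{970 + d{\left(65 \right)}} = \frac{1021 + 1217}{970 + \left(3528 + 65^{2} - 7735\right)} = \frac{2238}{970 + \left(3528 + 4225 - 7735\right)} = \frac{2238}{970 + 18} = \frac{2238}{988} = 2238 \cdot \frac{1}{988} = \frac{1119}{494}$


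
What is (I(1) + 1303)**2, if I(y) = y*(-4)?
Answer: 1687401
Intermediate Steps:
I(y) = -4*y
(I(1) + 1303)**2 = (-4*1 + 1303)**2 = (-4 + 1303)**2 = 1299**2 = 1687401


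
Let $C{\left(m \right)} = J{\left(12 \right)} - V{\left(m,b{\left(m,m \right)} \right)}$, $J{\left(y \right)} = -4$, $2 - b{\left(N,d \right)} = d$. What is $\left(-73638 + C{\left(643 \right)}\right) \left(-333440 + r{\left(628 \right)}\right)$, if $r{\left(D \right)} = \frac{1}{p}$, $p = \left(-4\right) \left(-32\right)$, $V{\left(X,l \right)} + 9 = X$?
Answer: $\frac{792530843511}{32} \approx 2.4767 \cdot 10^{10}$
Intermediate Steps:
$b{\left(N,d \right)} = 2 - d$
$V{\left(X,l \right)} = -9 + X$
$p = 128$
$C{\left(m \right)} = 5 - m$ ($C{\left(m \right)} = -4 - \left(-9 + m\right) = 5 - m$)
$r{\left(D \right)} = \frac{1}{128}$
$\left(-73638 + C{\left(643 \right)}\right) \left(-333440 + r{\left(628 \right)}\right) = \left(-73638 + \left(5 - 643\right)\right) \left(-333440 + \frac{1}{128}\right) = \left(-73638 + \left(5 - 643\right)\right) \left(- \frac{42680319}{128}\right) = \left(-73638 - 638\right) \left(- \frac{42680319}{128}\right) = \left(-74276\right) \left(- \frac{42680319}{128}\right) = \frac{792530843511}{32}$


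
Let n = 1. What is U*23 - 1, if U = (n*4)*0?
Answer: -1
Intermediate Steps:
U = 0 (U = (1*4)*0 = 4*0 = 0)
U*23 - 1 = 0*23 - 1 = 0 - 1 = -1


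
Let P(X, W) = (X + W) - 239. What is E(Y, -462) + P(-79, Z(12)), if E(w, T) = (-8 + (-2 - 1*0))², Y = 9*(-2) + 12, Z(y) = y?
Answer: -206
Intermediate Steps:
Y = -6 (Y = -18 + 12 = -6)
P(X, W) = -239 + W + X (P(X, W) = (W + X) - 239 = -239 + W + X)
E(w, T) = 100 (E(w, T) = (-8 + (-2 + 0))² = (-8 - 2)² = (-10)² = 100)
E(Y, -462) + P(-79, Z(12)) = 100 + (-239 + 12 - 79) = 100 - 306 = -206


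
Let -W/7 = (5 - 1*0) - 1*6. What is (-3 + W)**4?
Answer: 256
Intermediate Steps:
W = 7 (W = -7*((5 - 1*0) - 1*6) = -7*((5 + 0) - 6) = -7*(5 - 6) = -7*(-1) = 7)
(-3 + W)**4 = (-3 + 7)**4 = 4**4 = 256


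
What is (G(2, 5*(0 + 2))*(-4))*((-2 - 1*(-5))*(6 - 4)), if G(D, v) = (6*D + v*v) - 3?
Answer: -2616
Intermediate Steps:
G(D, v) = -3 + v**2 + 6*D (G(D, v) = (6*D + v**2) - 3 = (v**2 + 6*D) - 3 = -3 + v**2 + 6*D)
(G(2, 5*(0 + 2))*(-4))*((-2 - 1*(-5))*(6 - 4)) = ((-3 + (5*(0 + 2))**2 + 6*2)*(-4))*((-2 - 1*(-5))*(6 - 4)) = ((-3 + (5*2)**2 + 12)*(-4))*((-2 + 5)*2) = ((-3 + 10**2 + 12)*(-4))*(3*2) = ((-3 + 100 + 12)*(-4))*6 = (109*(-4))*6 = -436*6 = -2616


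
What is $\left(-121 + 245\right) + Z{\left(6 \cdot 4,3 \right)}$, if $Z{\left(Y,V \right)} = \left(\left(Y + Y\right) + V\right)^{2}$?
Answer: $2725$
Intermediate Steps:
$Z{\left(Y,V \right)} = \left(V + 2 Y\right)^{2}$ ($Z{\left(Y,V \right)} = \left(2 Y + V\right)^{2} = \left(V + 2 Y\right)^{2}$)
$\left(-121 + 245\right) + Z{\left(6 \cdot 4,3 \right)} = \left(-121 + 245\right) + \left(3 + 2 \cdot 6 \cdot 4\right)^{2} = 124 + \left(3 + 2 \cdot 24\right)^{2} = 124 + \left(3 + 48\right)^{2} = 124 + 51^{2} = 124 + 2601 = 2725$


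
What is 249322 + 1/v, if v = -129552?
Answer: 32300163743/129552 ≈ 2.4932e+5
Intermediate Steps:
249322 + 1/v = 249322 + 1/(-129552) = 249322 - 1/129552 = 32300163743/129552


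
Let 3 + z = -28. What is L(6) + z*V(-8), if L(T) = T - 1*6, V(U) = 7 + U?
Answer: 31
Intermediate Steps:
z = -31 (z = -3 - 28 = -31)
L(T) = -6 + T (L(T) = T - 6 = -6 + T)
L(6) + z*V(-8) = (-6 + 6) - 31*(7 - 8) = 0 - 31*(-1) = 0 + 31 = 31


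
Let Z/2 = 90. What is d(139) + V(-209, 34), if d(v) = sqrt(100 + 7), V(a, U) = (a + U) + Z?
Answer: 5 + sqrt(107) ≈ 15.344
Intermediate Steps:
Z = 180 (Z = 2*90 = 180)
V(a, U) = 180 + U + a (V(a, U) = (a + U) + 180 = (U + a) + 180 = 180 + U + a)
d(v) = sqrt(107)
d(139) + V(-209, 34) = sqrt(107) + (180 + 34 - 209) = sqrt(107) + 5 = 5 + sqrt(107)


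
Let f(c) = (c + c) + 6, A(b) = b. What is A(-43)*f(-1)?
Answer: -172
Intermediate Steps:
f(c) = 6 + 2*c (f(c) = 2*c + 6 = 6 + 2*c)
A(-43)*f(-1) = -43*(6 + 2*(-1)) = -43*(6 - 2) = -43*4 = -172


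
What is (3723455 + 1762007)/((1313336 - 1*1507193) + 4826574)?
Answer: 5485462/4632717 ≈ 1.1841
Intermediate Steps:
(3723455 + 1762007)/((1313336 - 1*1507193) + 4826574) = 5485462/((1313336 - 1507193) + 4826574) = 5485462/(-193857 + 4826574) = 5485462/4632717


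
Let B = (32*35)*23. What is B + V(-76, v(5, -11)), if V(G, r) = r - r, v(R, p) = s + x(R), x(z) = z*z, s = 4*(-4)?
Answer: 25760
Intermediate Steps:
s = -16
x(z) = z**2
v(R, p) = -16 + R**2
V(G, r) = 0
B = 25760 (B = 1120*23 = 25760)
B + V(-76, v(5, -11)) = 25760 + 0 = 25760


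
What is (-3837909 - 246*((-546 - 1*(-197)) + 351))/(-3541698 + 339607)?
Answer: 3838401/3202091 ≈ 1.1987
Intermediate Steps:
(-3837909 - 246*((-546 - 1*(-197)) + 351))/(-3541698 + 339607) = (-3837909 - 246*((-546 + 197) + 351))/(-3202091) = (-3837909 - 246*(-349 + 351))*(-1/3202091) = (-3837909 - 246*2)*(-1/3202091) = (-3837909 - 492)*(-1/3202091) = -3838401*(-1/3202091) = 3838401/3202091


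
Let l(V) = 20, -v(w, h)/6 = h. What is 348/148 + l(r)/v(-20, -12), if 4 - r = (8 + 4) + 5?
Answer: 1751/666 ≈ 2.6291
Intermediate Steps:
v(w, h) = -6*h
r = -13 (r = 4 - ((8 + 4) + 5) = 4 - (12 + 5) = 4 - 1*17 = 4 - 17 = -13)
348/148 + l(r)/v(-20, -12) = 348/148 + 20/((-6*(-12))) = 348*(1/148) + 20/72 = 87/37 + 20*(1/72) = 87/37 + 5/18 = 1751/666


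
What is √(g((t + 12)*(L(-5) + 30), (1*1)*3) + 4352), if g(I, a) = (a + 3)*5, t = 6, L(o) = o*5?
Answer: √4382 ≈ 66.197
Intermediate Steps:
L(o) = 5*o
g(I, a) = 15 + 5*a (g(I, a) = (3 + a)*5 = 15 + 5*a)
√(g((t + 12)*(L(-5) + 30), (1*1)*3) + 4352) = √((15 + 5*((1*1)*3)) + 4352) = √((15 + 5*(1*3)) + 4352) = √((15 + 5*3) + 4352) = √((15 + 15) + 4352) = √(30 + 4352) = √4382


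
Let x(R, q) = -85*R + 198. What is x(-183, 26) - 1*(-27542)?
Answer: 43295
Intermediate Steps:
x(R, q) = 198 - 85*R
x(-183, 26) - 1*(-27542) = (198 - 85*(-183)) - 1*(-27542) = (198 + 15555) + 27542 = 15753 + 27542 = 43295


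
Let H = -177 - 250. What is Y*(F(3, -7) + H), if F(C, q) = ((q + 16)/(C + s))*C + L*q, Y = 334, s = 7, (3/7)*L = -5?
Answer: -1716593/15 ≈ -1.1444e+5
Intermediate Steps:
L = -35/3 (L = (7/3)*(-5) = -35/3 ≈ -11.667)
H = -427
F(C, q) = -35*q/3 + C*(16 + q)/(7 + C) (F(C, q) = ((q + 16)/(C + 7))*C - 35*q/3 = ((16 + q)/(7 + C))*C - 35*q/3 = C*(16 + q)/(7 + C) - 35*q/3 = -35*q/3 + C*(16 + q)/(7 + C))
Y*(F(3, -7) + H) = 334*((-245*(-7) + 48*3 - 32*3*(-7))/(3*(7 + 3)) - 427) = 334*((⅓)*(1715 + 144 + 672)/10 - 427) = 334*((⅓)*(⅒)*2531 - 427) = 334*(2531/30 - 427) = 334*(-10279/30) = -1716593/15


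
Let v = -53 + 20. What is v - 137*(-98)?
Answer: 13393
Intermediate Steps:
v = -33
v - 137*(-98) = -33 - 137*(-98) = -33 + 13426 = 13393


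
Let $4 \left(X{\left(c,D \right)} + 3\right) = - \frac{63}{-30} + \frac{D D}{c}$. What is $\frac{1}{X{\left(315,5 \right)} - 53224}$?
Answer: $- \frac{2520}{134130667} \approx -1.8788 \cdot 10^{-5}$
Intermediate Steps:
$X{\left(c,D \right)} = - \frac{99}{40} + \frac{D^{2}}{4 c}$ ($X{\left(c,D \right)} = -3 + \frac{- \frac{63}{-30} + \frac{D D}{c}}{4} = -3 + \frac{\left(-63\right) \left(- \frac{1}{30}\right) + \frac{D^{2}}{c}}{4} = -3 + \frac{\frac{21}{10} + \frac{D^{2}}{c}}{4} = -3 + \left(\frac{21}{40} + \frac{D^{2}}{4 c}\right) = - \frac{99}{40} + \frac{D^{2}}{4 c}$)
$\frac{1}{X{\left(315,5 \right)} - 53224} = \frac{1}{\left(- \frac{99}{40} + \frac{5^{2}}{4 \cdot 315}\right) - 53224} = \frac{1}{\left(- \frac{99}{40} + \frac{1}{4} \cdot 25 \cdot \frac{1}{315}\right) - 53224} = \frac{1}{\left(- \frac{99}{40} + \frac{5}{252}\right) - 53224} = \frac{1}{- \frac{6187}{2520} - 53224} = \frac{1}{- \frac{134130667}{2520}} = - \frac{2520}{134130667}$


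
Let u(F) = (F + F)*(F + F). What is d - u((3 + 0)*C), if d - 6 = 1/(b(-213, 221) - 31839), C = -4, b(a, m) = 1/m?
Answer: -4010758481/7036418 ≈ -570.00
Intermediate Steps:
u(F) = 4*F² (u(F) = (2*F)*(2*F) = 4*F²)
d = 42218287/7036418 (d = 6 + 1/(1/221 - 31839) = 6 + 1/(-7036418/221) = 6 - 221/7036418 = 42218287/7036418 ≈ 6.0000)
d - u((3 + 0)*C) = 42218287/7036418 - 4*((3 + 0)*(-4))² = 42218287/7036418 - 4*(3*(-4))² = 42218287/7036418 - 4*(-12)² = 42218287/7036418 - 4*144 = 42218287/7036418 - 1*576 = 42218287/7036418 - 576 = -4010758481/7036418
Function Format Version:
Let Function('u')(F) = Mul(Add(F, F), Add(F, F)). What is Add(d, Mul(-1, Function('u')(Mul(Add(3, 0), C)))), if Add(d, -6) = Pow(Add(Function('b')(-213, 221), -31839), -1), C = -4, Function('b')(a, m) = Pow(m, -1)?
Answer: Rational(-4010758481, 7036418) ≈ -570.00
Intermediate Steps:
Function('u')(F) = Mul(4, Pow(F, 2)) (Function('u')(F) = Mul(Mul(2, F), Mul(2, F)) = Mul(4, Pow(F, 2)))
d = Rational(42218287, 7036418) (d = Add(6, Pow(Add(Pow(221, -1), -31839), -1)) = Add(6, Pow(Add(Rational(1, 221), -31839), -1)) = Add(6, Pow(Rational(-7036418, 221), -1)) = Add(6, Rational(-221, 7036418)) = Rational(42218287, 7036418) ≈ 6.0000)
Add(d, Mul(-1, Function('u')(Mul(Add(3, 0), C)))) = Add(Rational(42218287, 7036418), Mul(-1, Mul(4, Pow(Mul(Add(3, 0), -4), 2)))) = Add(Rational(42218287, 7036418), Mul(-1, Mul(4, Pow(Mul(3, -4), 2)))) = Add(Rational(42218287, 7036418), Mul(-1, Mul(4, Pow(-12, 2)))) = Add(Rational(42218287, 7036418), Mul(-1, Mul(4, 144))) = Add(Rational(42218287, 7036418), Mul(-1, 576)) = Add(Rational(42218287, 7036418), -576) = Rational(-4010758481, 7036418)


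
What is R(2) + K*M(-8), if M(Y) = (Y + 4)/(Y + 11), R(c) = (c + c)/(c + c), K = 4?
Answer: -13/3 ≈ -4.3333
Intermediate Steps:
R(c) = 1 (R(c) = (2*c)/((2*c)) = (2*c)*(1/(2*c)) = 1)
M(Y) = (4 + Y)/(11 + Y)
R(2) + K*M(-8) = 1 + 4*((4 - 8)/(11 - 8)) = 1 + 4*(-4/3) = 1 - 16/3 = -13/3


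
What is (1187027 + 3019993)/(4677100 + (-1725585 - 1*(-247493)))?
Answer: 350585/266584 ≈ 1.3151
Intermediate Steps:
(1187027 + 3019993)/(4677100 + (-1725585 - 1*(-247493))) = 4207020/(4677100 + (-1725585 + 247493)) = 4207020/(4677100 - 1478092) = 4207020/3199008 = 4207020*(1/3199008) = 350585/266584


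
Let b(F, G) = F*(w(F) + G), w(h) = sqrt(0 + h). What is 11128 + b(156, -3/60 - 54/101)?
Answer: 5573581/505 + 312*sqrt(39) ≈ 12985.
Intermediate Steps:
w(h) = sqrt(h)
b(F, G) = F*(G + sqrt(F)) (b(F, G) = F*(sqrt(F) + G) = F*(G + sqrt(F)))
11128 + b(156, -3/60 - 54/101) = 11128 + 156*((-3/60 - 54/101) + sqrt(156)) = 11128 + 156*((-3*1/60 - 54*1/101) + 2*sqrt(39)) = 11128 + 156*((-1/20 - 54/101) + 2*sqrt(39)) = 11128 + 156*(-1181/2020 + 2*sqrt(39)) = 11128 + (-46059/505 + 312*sqrt(39)) = 5573581/505 + 312*sqrt(39)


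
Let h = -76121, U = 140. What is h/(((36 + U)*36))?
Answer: -76121/6336 ≈ -12.014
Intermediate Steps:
h/(((36 + U)*36)) = -76121*1/(36*(36 + 140)) = -76121/(176*36) = -76121/6336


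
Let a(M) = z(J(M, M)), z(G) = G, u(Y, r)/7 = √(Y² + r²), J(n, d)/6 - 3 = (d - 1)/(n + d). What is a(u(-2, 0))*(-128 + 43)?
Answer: -24735/14 ≈ -1766.8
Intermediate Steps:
J(n, d) = 18 + 6*(-1 + d)/(d + n) (J(n, d) = 18 + 6*((d - 1)/(n + d)) = 18 + 6*((-1 + d)/(d + n)) = 18 + 6*(-1 + d)/(d + n))
u(Y, r) = 7*√(Y² + r²)
a(M) = 3*(-1 + 7*M)/M (a(M) = 6*(-1 + 3*M + 4*M)/(M + M) = 6*(-1 + 7*M)/((2*M)) = 6*(1/(2*M))*(-1 + 7*M) = 3*(-1 + 7*M)/M)
a(u(-2, 0))*(-128 + 43) = (21 - 3*1/(7*√((-2)² + 0²)))*(-128 + 43) = (21 - 3*1/(7*√(4 + 0)))*(-85) = (21 - 3/(7*√4))*(-85) = (21 - 3/(7*2))*(-85) = (21 - 3/14)*(-85) = (291/14)*(-85) = -24735/14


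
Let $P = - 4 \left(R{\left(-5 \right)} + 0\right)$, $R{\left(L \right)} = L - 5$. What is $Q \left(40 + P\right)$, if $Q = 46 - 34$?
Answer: $960$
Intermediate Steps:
$R{\left(L \right)} = -5 + L$ ($R{\left(L \right)} = L - 5 = -5 + L$)
$Q = 12$ ($Q = 46 - 34 = 12$)
$P = 40$ ($P = - 4 \left(\left(-5 - 5\right) + 0\right) = - 4 \left(-10 + 0\right) = \left(-4\right) \left(-10\right) = 40$)
$Q \left(40 + P\right) = 12 \left(40 + 40\right) = 12 \cdot 80 = 960$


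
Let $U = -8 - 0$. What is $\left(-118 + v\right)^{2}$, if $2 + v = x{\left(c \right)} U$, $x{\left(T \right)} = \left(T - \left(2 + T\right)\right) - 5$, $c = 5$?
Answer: $4096$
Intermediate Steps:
$U = -8$ ($U = -8 + 0 = -8$)
$x{\left(T \right)} = -7$ ($x{\left(T \right)} = -2 - 5 = -7$)
$v = 54$ ($v = -2 - -56 = -2 + 56 = 54$)
$\left(-118 + v\right)^{2} = \left(-118 + 54\right)^{2} = \left(-64\right)^{2} = 4096$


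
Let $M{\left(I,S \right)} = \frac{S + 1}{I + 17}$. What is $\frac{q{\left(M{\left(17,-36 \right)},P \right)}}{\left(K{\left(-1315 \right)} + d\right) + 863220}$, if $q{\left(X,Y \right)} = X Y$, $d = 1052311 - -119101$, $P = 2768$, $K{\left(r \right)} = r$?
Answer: $- \frac{48440}{34566389} \approx -0.0014014$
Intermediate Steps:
$M{\left(I,S \right)} = \frac{1 + S}{17 + I}$
$d = 1171412$ ($d = 1052311 + 119101 = 1171412$)
$\frac{q{\left(M{\left(17,-36 \right)},P \right)}}{\left(K{\left(-1315 \right)} + d\right) + 863220} = \frac{\frac{1 - 36}{17 + 17} \cdot 2768}{\left(-1315 + 1171412\right) + 863220} = \frac{\frac{1}{34} \left(-35\right) 2768}{1170097 + 863220} = \frac{\frac{1}{34} \left(-35\right) 2768}{2033317} = \left(- \frac{35}{34}\right) 2768 \cdot \frac{1}{2033317} = \left(- \frac{48440}{17}\right) \frac{1}{2033317} = - \frac{48440}{34566389}$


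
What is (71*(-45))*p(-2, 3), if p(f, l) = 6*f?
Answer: 38340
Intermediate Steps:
(71*(-45))*p(-2, 3) = (71*(-45))*(6*(-2)) = -3195*(-12) = 38340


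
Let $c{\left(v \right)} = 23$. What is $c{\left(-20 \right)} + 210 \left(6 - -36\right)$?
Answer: $8843$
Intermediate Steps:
$c{\left(-20 \right)} + 210 \left(6 - -36\right) = 23 + 210 \left(6 - -36\right) = 23 + 210 \left(6 + 36\right) = 23 + 210 \cdot 42 = 23 + 8820 = 8843$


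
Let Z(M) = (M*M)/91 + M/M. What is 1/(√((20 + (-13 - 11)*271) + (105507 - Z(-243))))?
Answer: √814627723/8951953 ≈ 0.0031883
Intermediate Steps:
Z(M) = 1 + M²/91 (Z(M) = M²*(1/91) + 1 = M²/91 + 1 = 1 + M²/91)
1/(√((20 + (-13 - 11)*271) + (105507 - Z(-243)))) = 1/(√((20 + (-13 - 11)*271) + (105507 - (1 + (1/91)*(-243)²)))) = 1/(√((20 - 24*271) + (105507 - (1 + (1/91)*59049)))) = 1/(√((20 - 6504) + (105507 - (1 + 59049/91)))) = 1/(√(-6484 + (105507 - 1*59140/91))) = 1/(√(-6484 + (105507 - 59140/91))) = 1/(√(-6484 + 9541997/91)) = 1/(√(8951953/91)) = 1/(√814627723/91) = √814627723/8951953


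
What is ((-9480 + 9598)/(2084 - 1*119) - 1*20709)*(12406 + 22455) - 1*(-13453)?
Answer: -1418574573542/1965 ≈ -7.2192e+8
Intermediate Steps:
((-9480 + 9598)/(2084 - 1*119) - 1*20709)*(12406 + 22455) - 1*(-13453) = (118/(2084 - 119) - 20709)*34861 + 13453 = (118/1965 - 20709)*34861 + 13453 = -40693067/1965*34861 + 13453 = -1418601008687/1965 + 13453 = -1418574573542/1965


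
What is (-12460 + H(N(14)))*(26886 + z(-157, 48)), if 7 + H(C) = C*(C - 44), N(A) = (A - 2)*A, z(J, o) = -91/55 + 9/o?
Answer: 39580484797/176 ≈ 2.2489e+8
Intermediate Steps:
z(J, o) = -91/55 + 9/o (z(J, o) = -91*1/55 + 9/o = -91/55 + 9/o)
N(A) = A*(-2 + A) (N(A) = (-2 + A)*A = A*(-2 + A))
H(C) = -7 + C*(-44 + C) (H(C) = -7 + C*(C - 44) = -7 + C*(-44 + C))
(-12460 + H(N(14)))*(26886 + z(-157, 48)) = (-12460 + (-7 + (14*(-2 + 14))**2 - 616*(-2 + 14)))*(26886 + (-91/55 + 9/48)) = (-12460 + (-7 + (14*12)**2 - 616*12))*(26886 + (-91/55 + 9*(1/48))) = (-12460 + (-7 + 168**2 - 44*168))*(26886 + (-91/55 + 3/16)) = (-12460 + (-7 + 28224 - 7392))*(26886 - 1291/880) = (-12460 + 20825)*(23658389/880) = 8365*(23658389/880) = 39580484797/176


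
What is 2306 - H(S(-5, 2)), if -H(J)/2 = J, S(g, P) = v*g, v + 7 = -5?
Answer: 2426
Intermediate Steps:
v = -12 (v = -7 - 5 = -12)
S(g, P) = -12*g
H(J) = -2*J
2306 - H(S(-5, 2)) = 2306 - (-2)*(-12*(-5)) = 2306 - (-2)*60 = 2306 - 1*(-120) = 2306 + 120 = 2426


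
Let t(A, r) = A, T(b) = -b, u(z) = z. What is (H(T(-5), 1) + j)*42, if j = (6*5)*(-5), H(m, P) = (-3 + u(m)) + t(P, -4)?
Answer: -6174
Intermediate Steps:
H(m, P) = -3 + P + m (H(m, P) = (-3 + m) + P = -3 + P + m)
j = -150 (j = 30*(-5) = -150)
(H(T(-5), 1) + j)*42 = ((-3 + 1 - 1*(-5)) - 150)*42 = ((-3 + 1 + 5) - 150)*42 = (3 - 150)*42 = -147*42 = -6174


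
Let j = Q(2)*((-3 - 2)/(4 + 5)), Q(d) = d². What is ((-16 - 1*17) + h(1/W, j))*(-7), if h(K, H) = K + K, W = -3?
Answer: 707/3 ≈ 235.67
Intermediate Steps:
j = -20/9 (j = 2²*((-3 - 2)/(4 + 5)) = 4*(-5/9) = -20/9 ≈ -2.2222)
h(K, H) = 2*K
((-16 - 1*17) + h(1/W, j))*(-7) = ((-16 - 1*17) + 2/(-3))*(-7) = ((-16 - 17) + 2*(-⅓))*(-7) = (-33 - ⅔)*(-7) = -101/3*(-7) = 707/3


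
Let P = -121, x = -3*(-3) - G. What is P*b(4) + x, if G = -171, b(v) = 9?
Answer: -909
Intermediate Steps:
x = 180 (x = -3*(-3) - 1*(-171) = 9 + 171 = 180)
P*b(4) + x = -121*9 + 180 = -1089 + 180 = -909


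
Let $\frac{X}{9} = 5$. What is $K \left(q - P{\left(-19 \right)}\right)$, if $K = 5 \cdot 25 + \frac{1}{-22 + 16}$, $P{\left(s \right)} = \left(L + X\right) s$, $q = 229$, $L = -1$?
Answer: $\frac{265895}{2} \approx 1.3295 \cdot 10^{5}$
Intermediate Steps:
$X = 45$ ($X = 9 \cdot 5 = 45$)
$P{\left(s \right)} = 44 s$ ($P{\left(s \right)} = \left(-1 + 45\right) s = 44 s$)
$K = \frac{749}{6}$ ($K = 125 + \frac{1}{-6} = 125 - \frac{1}{6} = \frac{749}{6} \approx 124.83$)
$K \left(q - P{\left(-19 \right)}\right) = \frac{749 \left(229 - 44 \left(-19\right)\right)}{6} = \frac{749 \left(229 - -836\right)}{6} = \frac{749 \left(229 + 836\right)}{6} = \frac{749}{6} \cdot 1065 = \frac{265895}{2}$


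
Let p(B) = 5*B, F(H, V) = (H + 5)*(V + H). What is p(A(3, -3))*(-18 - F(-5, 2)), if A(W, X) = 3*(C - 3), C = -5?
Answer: 2160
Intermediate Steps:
F(H, V) = (5 + H)*(H + V)
A(W, X) = -24 (A(W, X) = 3*(-5 - 3) = 3*(-8) = -24)
p(A(3, -3))*(-18 - F(-5, 2)) = (5*(-24))*(-18 - ((-5)**2 + 5*(-5) + 5*2 - 5*2)) = -120*(-18 - (25 - 25 + 10 - 10)) = -120*(-18 - 1*0) = -120*(-18 + 0) = -120*(-18) = 2160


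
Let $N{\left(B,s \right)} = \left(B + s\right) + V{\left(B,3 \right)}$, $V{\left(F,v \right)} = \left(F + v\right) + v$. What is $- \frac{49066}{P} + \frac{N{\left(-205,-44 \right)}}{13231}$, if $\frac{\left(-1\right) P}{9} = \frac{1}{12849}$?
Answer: $\frac{2780490388274}{39693} \approx 7.005 \cdot 10^{7}$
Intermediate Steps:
$P = - \frac{3}{4283}$ ($P = - \frac{9}{12849} = \left(-9\right) \frac{1}{12849} = - \frac{3}{4283} \approx -0.00070044$)
$V{\left(F,v \right)} = F + 2 v$
$N{\left(B,s \right)} = 6 + s + 2 B$ ($N{\left(B,s \right)} = \left(B + s\right) + \left(B + 2 \cdot 3\right) = \left(B + s\right) + \left(B + 6\right) = \left(B + s\right) + \left(6 + B\right) = 6 + s + 2 B$)
$- \frac{49066}{P} + \frac{N{\left(-205,-44 \right)}}{13231} = - \frac{49066}{- \frac{3}{4283}} + \frac{6 - 44 + 2 \left(-205\right)}{13231} = \left(-49066\right) \left(- \frac{4283}{3}\right) + \left(6 - 44 - 410\right) \frac{1}{13231} = \frac{210149678}{3} - \frac{448}{13231} = \frac{2780490388274}{39693}$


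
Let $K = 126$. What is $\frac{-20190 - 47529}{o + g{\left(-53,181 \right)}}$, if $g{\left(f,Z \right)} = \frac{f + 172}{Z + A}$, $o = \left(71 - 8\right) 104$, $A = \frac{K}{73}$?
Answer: $- \frac{903303741}{87405815} \approx -10.335$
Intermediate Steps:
$A = \frac{126}{73} \approx 1.726$
$o = 6552$ ($o = 63 \cdot 104 = 6552$)
$g{\left(f,Z \right)} = \frac{172 + f}{\frac{126}{73} + Z}$ ($g{\left(f,Z \right)} = \frac{f + 172}{Z + \frac{126}{73}} = \frac{172 + f}{\frac{126}{73} + Z}$)
$\frac{-20190 - 47529}{o + g{\left(-53,181 \right)}} = \frac{-20190 - 47529}{6552 + \frac{73 \left(172 - 53\right)}{126 + 73 \cdot 181}} = - \frac{67719}{6552 + 73 \frac{1}{126 + 13213} \cdot 119} = - \frac{67719}{6552 + 73 \cdot \frac{1}{13339} \cdot 119} = - \frac{67719}{6552 + \frac{8687}{13339}} = - \frac{67719}{\frac{87405815}{13339}} = \left(-67719\right) \frac{13339}{87405815} = - \frac{903303741}{87405815}$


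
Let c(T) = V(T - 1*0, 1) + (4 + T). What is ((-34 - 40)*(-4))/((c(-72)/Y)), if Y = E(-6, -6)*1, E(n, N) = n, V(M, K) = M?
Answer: 444/35 ≈ 12.686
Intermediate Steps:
Y = -6 (Y = -6*1 = -6)
c(T) = 4 + 2*T (c(T) = (T - 1*0) + (4 + T) = (T + 0) + (4 + T) = T + (4 + T) = 4 + 2*T)
((-34 - 40)*(-4))/((c(-72)/Y)) = ((-34 - 40)*(-4))/(((4 + 2*(-72))/(-6))) = (-74*(-4))/(((4 - 144)*(-⅙))) = 296/((-140*(-⅙))) = 296/(70/3) = 296*(3/70) = 444/35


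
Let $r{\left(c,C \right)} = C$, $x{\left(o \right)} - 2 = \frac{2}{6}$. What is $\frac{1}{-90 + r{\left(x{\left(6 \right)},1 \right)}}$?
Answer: $- \frac{1}{89} \approx -0.011236$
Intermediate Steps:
$x{\left(o \right)} = \frac{7}{3}$ ($x{\left(o \right)} = 2 + \frac{2}{6} = 2 + 2 \cdot \frac{1}{6} = 2 + \frac{1}{3} = \frac{7}{3}$)
$\frac{1}{-90 + r{\left(x{\left(6 \right)},1 \right)}} = \frac{1}{-90 + 1} = \frac{1}{-89} = - \frac{1}{89}$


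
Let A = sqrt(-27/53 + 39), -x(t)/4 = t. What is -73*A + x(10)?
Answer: -40 - 146*sqrt(27030)/53 ≈ -492.90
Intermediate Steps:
x(t) = -4*t
A = 2*sqrt(27030)/53 (A = sqrt(-27*1/53 + 39) = sqrt(-27/53 + 39) = sqrt(2040/53) = 2*sqrt(27030)/53 ≈ 6.2041)
-73*A + x(10) = -146*sqrt(27030)/53 - 4*10 = -146*sqrt(27030)/53 - 40 = -40 - 146*sqrt(27030)/53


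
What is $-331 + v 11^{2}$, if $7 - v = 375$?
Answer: $-44859$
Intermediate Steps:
$v = -368$ ($v = 7 - 375 = -368$)
$-331 + v 11^{2} = -331 - 368 \cdot 11^{2} = -331 - 44528 = -44859$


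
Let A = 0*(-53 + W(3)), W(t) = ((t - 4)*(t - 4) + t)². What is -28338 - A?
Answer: -28338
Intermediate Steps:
W(t) = (t + (-4 + t)²)² (W(t) = ((-4 + t)*(-4 + t) + t)² = ((-4 + t)² + t)² = (t + (-4 + t)²)²)
A = 0 (A = 0*(-53 + (3 + (-4 + 3)²)²) = 0*(-53 + (3 + (-1)²)²) = 0*(-53 + (3 + 1)²) = 0*(-53 + 4²) = 0*(-53 + 16) = 0*(-37) = 0)
-28338 - A = -28338 - 1*0 = -28338 + 0 = -28338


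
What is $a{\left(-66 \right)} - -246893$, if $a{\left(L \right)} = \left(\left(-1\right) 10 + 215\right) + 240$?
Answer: $247338$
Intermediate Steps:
$a{\left(L \right)} = 445$ ($a{\left(L \right)} = \left(-10 + 215\right) + 240 = 205 + 240 = 445$)
$a{\left(-66 \right)} - -246893 = 445 - -246893 = 445 + 246893 = 247338$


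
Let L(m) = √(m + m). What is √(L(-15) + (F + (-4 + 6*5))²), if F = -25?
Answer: √(1 + I*√30) ≈ 1.8121 + 1.5113*I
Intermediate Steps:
L(m) = √2*√m (L(m) = √(2*m) = √2*√m)
√(L(-15) + (F + (-4 + 6*5))²) = √(√2*√(-15) + (-25 + (-4 + 6*5))²) = √(√2*(I*√15) + (-25 + (-4 + 30))²) = √(I*√30 + (-25 + 26)²) = √(I*√30 + 1²) = √(I*√30 + 1) = √(1 + I*√30)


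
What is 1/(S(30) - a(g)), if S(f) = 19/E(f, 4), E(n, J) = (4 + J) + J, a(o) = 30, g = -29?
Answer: -12/341 ≈ -0.035191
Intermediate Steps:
E(n, J) = 4 + 2*J
S(f) = 19/12 (S(f) = 19/(4 + 2*4) = 19/(4 + 8) = 19/12)
1/(S(30) - a(g)) = 1/(19/12 - 1*30) = 1/(19/12 - 30) = 1/(-341/12) = -12/341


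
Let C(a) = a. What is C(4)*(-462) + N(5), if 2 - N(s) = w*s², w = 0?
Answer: -1846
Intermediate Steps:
N(s) = 2 (N(s) = 2 - 0*s² = 2 - 1*0 = 2 + 0 = 2)
C(4)*(-462) + N(5) = 4*(-462) + 2 = -1848 + 2 = -1846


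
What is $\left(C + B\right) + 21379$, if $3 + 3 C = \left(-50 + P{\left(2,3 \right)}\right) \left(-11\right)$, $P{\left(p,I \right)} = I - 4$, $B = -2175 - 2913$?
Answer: $16477$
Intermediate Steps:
$B = -5088$
$P{\left(p,I \right)} = -4 + I$
$C = 186$ ($C = -1 + \frac{\left(-50 + \left(-4 + 3\right)\right) \left(-11\right)}{3} = -1 + \frac{\left(-50 - 1\right) \left(-11\right)}{3} = -1 + \frac{\left(-51\right) \left(-11\right)}{3} = -1 + \frac{1}{3} \cdot 561 = -1 + 187 = 186$)
$\left(C + B\right) + 21379 = \left(186 - 5088\right) + 21379 = -4902 + 21379 = 16477$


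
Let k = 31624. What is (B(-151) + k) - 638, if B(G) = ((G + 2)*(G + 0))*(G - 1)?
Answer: -3388862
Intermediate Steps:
B(G) = G*(-1 + G)*(2 + G) (B(G) = ((2 + G)*G)*(-1 + G) = (G*(2 + G))*(-1 + G) = G*(-1 + G)*(2 + G))
(B(-151) + k) - 638 = (-151*(-2 - 151 + (-151)²) + 31624) - 638 = (-151*(-2 - 151 + 22801) + 31624) - 638 = (-151*22648 + 31624) - 638 = (-3419848 + 31624) - 638 = -3388224 - 638 = -3388862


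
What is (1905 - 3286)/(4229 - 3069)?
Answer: -1381/1160 ≈ -1.1905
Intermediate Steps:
(1905 - 3286)/(4229 - 3069) = -1381/1160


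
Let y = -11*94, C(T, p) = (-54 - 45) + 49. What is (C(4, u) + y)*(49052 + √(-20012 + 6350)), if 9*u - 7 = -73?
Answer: -53172368 - 3252*I*√1518 ≈ -5.3172e+7 - 1.267e+5*I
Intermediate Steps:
u = -22/3 (u = 7/9 + (⅑)*(-73) = 7/9 - 73/9 = -22/3 ≈ -7.3333)
C(T, p) = -50 (C(T, p) = -99 + 49 = -50)
y = -1034
(C(4, u) + y)*(49052 + √(-20012 + 6350)) = (-50 - 1034)*(49052 + √(-20012 + 6350)) = -1084*(49052 + √(-13662)) = -1084*(49052 + 3*I*√1518) = -53172368 - 3252*I*√1518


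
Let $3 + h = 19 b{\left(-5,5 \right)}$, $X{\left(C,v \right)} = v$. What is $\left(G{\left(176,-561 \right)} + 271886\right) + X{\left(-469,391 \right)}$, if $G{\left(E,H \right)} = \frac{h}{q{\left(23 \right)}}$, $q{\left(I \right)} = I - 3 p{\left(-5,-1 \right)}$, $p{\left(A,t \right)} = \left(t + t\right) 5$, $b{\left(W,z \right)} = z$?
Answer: $\frac{14430773}{53} \approx 2.7228 \cdot 10^{5}$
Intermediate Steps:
$p{\left(A,t \right)} = 10 t$ ($p{\left(A,t \right)} = 2 t 5 = 10 t$)
$h = 92$ ($h = -3 + 19 \cdot 5 = -3 + 95 = 92$)
$q{\left(I \right)} = 30 + I$ ($q{\left(I \right)} = I - 3 \cdot 10 \left(-1\right) = I - -30 = I + 30 = 30 + I$)
$G{\left(E,H \right)} = \frac{92}{53}$ ($G{\left(E,H \right)} = \frac{92}{30 + 23} = \frac{92}{53}$)
$\left(G{\left(176,-561 \right)} + 271886\right) + X{\left(-469,391 \right)} = \left(\frac{92}{53} + 271886\right) + 391 = \frac{14410050}{53} + 391 = \frac{14430773}{53}$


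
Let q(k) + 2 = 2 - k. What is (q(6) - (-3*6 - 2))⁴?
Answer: 38416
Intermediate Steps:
q(k) = -k (q(k) = -2 + (2 - k) = -k)
(q(6) - (-3*6 - 2))⁴ = (-1*6 - (-3*6 - 2))⁴ = (-6 - (-18 - 2))⁴ = (-6 - 1*(-20))⁴ = (-6 + 20)⁴ = 14⁴ = 38416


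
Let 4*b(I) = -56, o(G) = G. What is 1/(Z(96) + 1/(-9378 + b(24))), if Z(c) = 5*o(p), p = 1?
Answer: 9392/46959 ≈ 0.20000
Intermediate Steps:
b(I) = -14 (b(I) = (¼)*(-56) = -14)
Z(c) = 5 (Z(c) = 5*1 = 5)
1/(Z(96) + 1/(-9378 + b(24))) = 1/(5 + 1/(-9378 - 14)) = 1/(5 + 1/(-9392)) = 1/(5 - 1/9392) = 1/(46959/9392) = 9392/46959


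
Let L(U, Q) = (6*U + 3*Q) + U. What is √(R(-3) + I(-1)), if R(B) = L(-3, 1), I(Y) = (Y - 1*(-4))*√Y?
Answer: √(-18 + 3*I) ≈ 0.35234 + 4.2572*I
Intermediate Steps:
L(U, Q) = 3*Q + 7*U (L(U, Q) = (3*Q + 6*U) + U = 3*Q + 7*U)
I(Y) = √Y*(4 + Y) (I(Y) = (Y + 4)*√Y = (4 + Y)*√Y = √Y*(4 + Y))
R(B) = -18 (R(B) = 3*1 + 7*(-3) = 3 - 21 = -18)
√(R(-3) + I(-1)) = √(-18 + √(-1)*(4 - 1)) = √(-18 + I*3) = √(-18 + 3*I)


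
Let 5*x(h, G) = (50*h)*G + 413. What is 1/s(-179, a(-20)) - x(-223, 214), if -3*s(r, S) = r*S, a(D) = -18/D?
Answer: 1281113969/2685 ≈ 4.7714e+5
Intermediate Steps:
x(h, G) = 413/5 + 10*G*h (x(h, G) = ((50*h)*G + 413)/5 = (50*G*h + 413)/5 = (413 + 50*G*h)/5 = 413/5 + 10*G*h)
s(r, S) = -S*r/3 (s(r, S) = -r*S/3 = -S*r/3)
1/s(-179, a(-20)) - x(-223, 214) = 1/(-⅓*(-18/(-20))*(-179)) - (413/5 + 10*214*(-223)) = 1/(-⅓*(-18*(-1/20))*(-179)) - (413/5 - 477220) = 1/(-⅓*9/10*(-179)) - 1*(-2385687/5) = 1/(537/10) + 2385687/5 = 10/537 + 2385687/5 = 1281113969/2685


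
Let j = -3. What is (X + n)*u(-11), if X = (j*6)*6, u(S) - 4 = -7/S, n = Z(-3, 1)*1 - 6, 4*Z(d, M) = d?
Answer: -23409/44 ≈ -532.02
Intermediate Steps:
Z(d, M) = d/4
n = -27/4 (n = ((¼)*(-3))*1 - 6 = -¾*1 - 6 = -¾ - 6 = -27/4 ≈ -6.7500)
u(S) = 4 - 7/S
X = -108 (X = -3*6*6 = -18*6 = -108)
(X + n)*u(-11) = (-108 - 27/4)*(4 - 7/(-11)) = -459*(4 - 7*(-1/11))/4 = -459*(4 + 7/11)/4 = -459/4*51/11 = -23409/44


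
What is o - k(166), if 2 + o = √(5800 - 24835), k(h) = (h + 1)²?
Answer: -27891 + 9*I*√235 ≈ -27891.0 + 137.97*I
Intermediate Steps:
k(h) = (1 + h)²
o = -2 + 9*I*√235 (o = -2 + √(5800 - 24835) = -2 + √(-19035) = -2 + 9*I*√235 ≈ -2.0 + 137.97*I)
o - k(166) = (-2 + 9*I*√235) - (1 + 166)² = (-2 + 9*I*√235) - 1*167² = (-2 + 9*I*√235) - 1*27889 = (-2 + 9*I*√235) - 27889 = -27891 + 9*I*√235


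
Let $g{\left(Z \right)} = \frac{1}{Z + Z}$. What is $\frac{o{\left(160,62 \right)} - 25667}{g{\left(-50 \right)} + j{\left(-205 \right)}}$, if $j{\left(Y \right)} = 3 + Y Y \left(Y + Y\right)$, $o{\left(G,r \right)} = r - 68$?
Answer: $\frac{2567300}{1723024701} \approx 0.00149$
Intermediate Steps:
$g{\left(Z \right)} = \frac{1}{2 Z}$
$o{\left(G,r \right)} = -68 + r$
$j{\left(Y \right)} = 3 + 2 Y^{3}$ ($j{\left(Y \right)} = 3 + Y Y 2 Y = 3 + Y 2 Y^{2} = 3 + 2 Y^{3}$)
$\frac{o{\left(160,62 \right)} - 25667}{g{\left(-50 \right)} + j{\left(-205 \right)}} = \frac{\left(-68 + 62\right) - 25667}{\frac{1}{2 \left(-50\right)} + \left(3 + 2 \left(-205\right)^{3}\right)} = \frac{-6 - 25667}{\frac{1}{2} \left(- \frac{1}{50}\right) + \left(3 + 2 \left(-8615125\right)\right)} = - \frac{25673}{- \frac{1}{100} + \left(3 - 17230250\right)} = - \frac{25673}{- \frac{1}{100} - 17230247} = - \frac{25673}{- \frac{1723024701}{100}} = \left(-25673\right) \left(- \frac{100}{1723024701}\right) = \frac{2567300}{1723024701}$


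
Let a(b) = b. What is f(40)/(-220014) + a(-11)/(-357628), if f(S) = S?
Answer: -5942483/39341583396 ≈ -0.00015105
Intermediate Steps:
f(40)/(-220014) + a(-11)/(-357628) = 40/(-220014) - 11/(-357628) = 40*(-1/220014) - 11*(-1/357628) = -20/110007 + 11/357628 = -5942483/39341583396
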